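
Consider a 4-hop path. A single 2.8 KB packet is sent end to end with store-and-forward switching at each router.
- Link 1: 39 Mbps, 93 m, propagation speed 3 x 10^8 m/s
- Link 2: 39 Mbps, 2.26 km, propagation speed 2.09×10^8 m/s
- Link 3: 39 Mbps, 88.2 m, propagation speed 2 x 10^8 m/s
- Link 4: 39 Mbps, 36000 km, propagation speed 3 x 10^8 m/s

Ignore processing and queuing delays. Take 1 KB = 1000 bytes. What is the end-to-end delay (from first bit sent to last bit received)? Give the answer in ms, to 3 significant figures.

L = 22400 bits.
Transmission delay per hop = L/R = 22400/39000000 = 0.574359 ms; 4 hops → 2.29744 ms.
Propagation delays (d/s per hop): 0.00031, 0.0108134, 0.000441, 120 ms; sum = 120.012 ms.
End-to-end = 122 ms.

122 ms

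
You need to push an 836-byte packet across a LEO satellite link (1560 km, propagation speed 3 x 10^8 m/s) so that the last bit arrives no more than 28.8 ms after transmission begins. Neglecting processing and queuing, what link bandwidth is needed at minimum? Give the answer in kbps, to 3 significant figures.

283 kbps

L = 6688 bits.
Propagation delay = 1560000 / 300000000 = 5.2 ms.
Transmission budget = 28.8 − 5.2 = 23.6 ms.
R ≥ L / t_tx = 6688 bits / 0.0236 s = 283 kbps.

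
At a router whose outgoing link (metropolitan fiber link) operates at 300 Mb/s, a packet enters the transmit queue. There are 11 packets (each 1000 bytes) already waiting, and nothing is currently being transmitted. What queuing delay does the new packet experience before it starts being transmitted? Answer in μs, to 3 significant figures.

Each queued packet: L/R = 8000/300000000 = 26.6667 μs.
11 queued → 293.333 μs.
Queuing delay = 293 μs.

293 μs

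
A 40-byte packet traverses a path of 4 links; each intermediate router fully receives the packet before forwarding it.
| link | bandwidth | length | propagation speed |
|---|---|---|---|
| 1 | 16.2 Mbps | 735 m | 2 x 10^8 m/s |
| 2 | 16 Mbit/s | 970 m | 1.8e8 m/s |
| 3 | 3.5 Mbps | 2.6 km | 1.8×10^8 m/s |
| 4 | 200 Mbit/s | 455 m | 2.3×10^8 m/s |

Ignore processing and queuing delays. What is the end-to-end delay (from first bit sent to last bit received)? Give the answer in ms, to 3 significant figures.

0.158 ms

L = 40 × 8 = 320 bits.
Transmission delays (L/R per hop): 0.0197531, 0.02, 0.0914286, 0.0016 ms; sum = 0.132782 ms.
Propagation delays (d/s per hop): 0.003675, 0.00538889, 0.0144444, 0.00197826 ms; sum = 0.0254866 ms.
End-to-end = 0.158 ms.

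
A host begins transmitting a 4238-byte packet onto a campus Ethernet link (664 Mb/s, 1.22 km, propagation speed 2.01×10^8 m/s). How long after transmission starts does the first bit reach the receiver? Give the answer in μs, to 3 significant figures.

6.07 μs

First bit experiences only propagation delay: d/s = 1220/2.01e+08 = 6.07 μs.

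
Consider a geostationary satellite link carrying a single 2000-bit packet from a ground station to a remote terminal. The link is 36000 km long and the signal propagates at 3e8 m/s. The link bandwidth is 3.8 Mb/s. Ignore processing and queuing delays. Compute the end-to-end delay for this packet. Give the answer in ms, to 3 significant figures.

Transmission delay = L/R = 2000 / 3800000 = 0.526316 ms.
Propagation delay = d/s = 36000000 m / 300000000 m/s = 120 ms.
Total = 121 ms.

121 ms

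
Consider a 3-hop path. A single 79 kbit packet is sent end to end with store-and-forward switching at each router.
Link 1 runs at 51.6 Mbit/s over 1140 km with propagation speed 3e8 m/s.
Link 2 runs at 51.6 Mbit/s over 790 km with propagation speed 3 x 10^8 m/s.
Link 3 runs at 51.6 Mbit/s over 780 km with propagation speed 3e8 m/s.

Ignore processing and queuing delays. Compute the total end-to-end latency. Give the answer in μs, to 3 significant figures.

L = 79000 bits.
Transmission delay per hop = L/R = 79000/51600000 = 1531.01 μs; 3 hops → 4593.02 μs.
Propagation delays (d/s per hop): 3800, 2633.33, 2600 μs; sum = 9033.33 μs.
End-to-end = 13600 μs.

13600 μs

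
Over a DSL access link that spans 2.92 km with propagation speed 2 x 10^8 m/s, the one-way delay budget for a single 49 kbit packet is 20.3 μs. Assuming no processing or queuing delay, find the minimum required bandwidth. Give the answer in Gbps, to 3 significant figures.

8.60 Gbps

Propagation delay = 2920 / 200000000 = 14.6 μs.
Transmission budget = 20.3 − 14.6 = 5.7 μs.
R ≥ L / t_tx = 49000 bits / 5.7e-06 s = 8.60 Gbps.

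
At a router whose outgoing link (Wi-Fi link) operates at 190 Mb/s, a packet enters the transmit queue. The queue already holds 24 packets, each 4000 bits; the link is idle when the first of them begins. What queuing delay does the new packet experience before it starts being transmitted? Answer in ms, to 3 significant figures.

Each queued packet: L/R = 4000/190000000 = 0.0210526 ms.
24 queued → 0.505263 ms.
Queuing delay = 0.505 ms.

0.505 ms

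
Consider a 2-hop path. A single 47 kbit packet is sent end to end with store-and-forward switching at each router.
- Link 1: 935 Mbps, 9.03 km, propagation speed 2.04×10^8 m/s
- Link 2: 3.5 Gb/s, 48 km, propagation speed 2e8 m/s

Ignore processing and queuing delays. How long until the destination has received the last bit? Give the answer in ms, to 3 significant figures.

0.348 ms

L = 47000 bits.
Transmission delays (L/R per hop): 0.0502674, 0.0134286 ms; sum = 0.063696 ms.
Propagation delays (d/s per hop): 0.0442647, 0.24 ms; sum = 0.284265 ms.
End-to-end = 0.348 ms.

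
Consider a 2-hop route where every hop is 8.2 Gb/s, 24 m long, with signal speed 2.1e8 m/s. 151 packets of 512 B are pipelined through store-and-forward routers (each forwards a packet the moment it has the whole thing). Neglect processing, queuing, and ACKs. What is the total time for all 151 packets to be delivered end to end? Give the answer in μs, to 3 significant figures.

76.2 μs

Per-hop transmission t_tx = L/R = 4096/8.2e+09 = 0.499512 μs.
Per-hop propagation t_prop = 24/210000000 = 0.114286 μs.
Pipeline fill: first packet needs 2·t_tx to clear all hops; remaining 150 packets each add one t_tx.
Total = (2+151-1)·t_tx + 2·t_prop = 152·0.499512 + 2·0.114286 = 76.2 μs.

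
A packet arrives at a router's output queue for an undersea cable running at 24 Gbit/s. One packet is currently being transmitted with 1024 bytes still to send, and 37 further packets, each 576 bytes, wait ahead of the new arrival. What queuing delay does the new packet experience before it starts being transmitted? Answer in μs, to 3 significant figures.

Each queued packet: L/R = 4608/24000000000 = 0.192 μs.
37 queued → 7.104 μs.
Plus remaining 8192 bits of current packet: 0.341333 μs.
Queuing delay = 7.45 μs.

7.45 μs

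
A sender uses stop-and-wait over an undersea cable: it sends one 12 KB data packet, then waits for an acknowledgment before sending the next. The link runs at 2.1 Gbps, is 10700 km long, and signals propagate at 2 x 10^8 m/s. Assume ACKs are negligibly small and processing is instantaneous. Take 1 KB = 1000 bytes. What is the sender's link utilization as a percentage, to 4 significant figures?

0.04271 %

t_tx = L/R = 96000/2100000000 = 4.57143e-05 s.
t_prop = 10700000/200000000 = 0.0535 s; RTT = 0.107 s.
Cycle = t_tx + RTT = 0.107046 s.
Utilization = t_tx / cycle = 4.57143e-05/0.107046 = 0.04271 %.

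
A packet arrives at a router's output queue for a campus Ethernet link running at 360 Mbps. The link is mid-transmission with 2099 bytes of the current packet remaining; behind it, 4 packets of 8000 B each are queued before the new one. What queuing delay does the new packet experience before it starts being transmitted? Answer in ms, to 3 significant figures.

Each queued packet: L/R = 64000/360000000 = 0.177778 ms.
4 queued → 0.711111 ms.
Plus remaining 16792 bits of current packet: 0.0466444 ms.
Queuing delay = 0.758 ms.

0.758 ms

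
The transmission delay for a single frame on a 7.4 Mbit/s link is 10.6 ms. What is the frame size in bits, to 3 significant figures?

78400 bits

L = R × t_tx = 7400000 b/s × 0.0106 s = 78440 bits.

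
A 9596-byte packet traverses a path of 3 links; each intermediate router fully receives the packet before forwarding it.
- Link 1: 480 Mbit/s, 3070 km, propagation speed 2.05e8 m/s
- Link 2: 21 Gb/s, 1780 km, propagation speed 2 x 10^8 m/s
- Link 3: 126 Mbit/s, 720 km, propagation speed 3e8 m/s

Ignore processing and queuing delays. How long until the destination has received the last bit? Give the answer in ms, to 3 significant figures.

L = 9596 × 8 = 76768 bits.
Transmission delays (L/R per hop): 0.159933, 0.00365562, 0.60927 ms; sum = 0.772859 ms.
Propagation delays (d/s per hop): 14.9756, 8.9, 2.4 ms; sum = 26.2756 ms.
End-to-end = 27.0 ms.

27.0 ms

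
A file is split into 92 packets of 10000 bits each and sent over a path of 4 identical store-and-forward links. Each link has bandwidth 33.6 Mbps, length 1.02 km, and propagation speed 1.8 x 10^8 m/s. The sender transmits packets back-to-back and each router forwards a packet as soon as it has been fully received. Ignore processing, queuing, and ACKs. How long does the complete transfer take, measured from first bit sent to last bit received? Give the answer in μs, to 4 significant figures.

28300 μs

Per-hop transmission t_tx = L/R = 10000/33600000 = 297.619 μs.
Per-hop propagation t_prop = 1020/180000000 = 5.66667 μs.
Pipeline fill: first packet needs 4·t_tx to clear all hops; remaining 91 packets each add one t_tx.
Total = (4+92-1)·t_tx + 4·t_prop = 95·297.619 + 4·5.66667 = 28300 μs.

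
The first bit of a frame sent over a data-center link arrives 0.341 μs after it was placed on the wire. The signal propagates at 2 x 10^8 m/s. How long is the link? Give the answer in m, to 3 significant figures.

68.2 m

d = s × t_prop = 200000000 × 3.41e-07 = 68.2 m.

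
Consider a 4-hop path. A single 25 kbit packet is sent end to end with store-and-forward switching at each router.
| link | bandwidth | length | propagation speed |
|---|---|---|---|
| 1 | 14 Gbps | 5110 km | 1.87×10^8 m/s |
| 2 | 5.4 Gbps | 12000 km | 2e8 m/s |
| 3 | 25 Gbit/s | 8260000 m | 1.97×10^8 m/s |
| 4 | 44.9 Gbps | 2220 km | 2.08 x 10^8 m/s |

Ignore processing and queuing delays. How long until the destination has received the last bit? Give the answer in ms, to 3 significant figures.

140 ms

L = 25000 bits.
Transmission delays (L/R per hop): 0.00178571, 0.00462963, 0.001, 0.000556793 ms; sum = 0.00797214 ms.
Propagation delays (d/s per hop): 27.3262, 60, 41.9289, 10.6731 ms; sum = 139.928 ms.
End-to-end = 140 ms.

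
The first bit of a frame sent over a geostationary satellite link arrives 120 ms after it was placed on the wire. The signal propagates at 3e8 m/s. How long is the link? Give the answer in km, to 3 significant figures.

36000 km

d = s × t_prop = 300000000 × 0.12 = 36000 km.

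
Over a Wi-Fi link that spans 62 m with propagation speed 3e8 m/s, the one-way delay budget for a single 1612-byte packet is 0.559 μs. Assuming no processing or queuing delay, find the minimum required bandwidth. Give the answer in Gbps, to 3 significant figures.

L = 12896 bits.
Propagation delay = 62 / 300000000 = 0.206667 μs.
Transmission budget = 0.559 − 0.206667 = 0.352333 μs.
R ≥ L / t_tx = 12896 bits / 3.52333e-07 s = 36.6 Gbps.

36.6 Gbps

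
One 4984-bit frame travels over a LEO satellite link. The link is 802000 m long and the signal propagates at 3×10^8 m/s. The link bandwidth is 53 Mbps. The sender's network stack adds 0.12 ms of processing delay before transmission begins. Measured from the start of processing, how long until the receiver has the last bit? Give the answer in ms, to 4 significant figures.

Transmission delay = L/R = 4984 / 53000000 = 0.0940377 ms.
Propagation delay = d/s = 802000 m / 300000000 m/s = 2.67333 ms.
Plus processing delay 0.12 ms = 0.12 ms.
Total = 2.887 ms.

2.887 ms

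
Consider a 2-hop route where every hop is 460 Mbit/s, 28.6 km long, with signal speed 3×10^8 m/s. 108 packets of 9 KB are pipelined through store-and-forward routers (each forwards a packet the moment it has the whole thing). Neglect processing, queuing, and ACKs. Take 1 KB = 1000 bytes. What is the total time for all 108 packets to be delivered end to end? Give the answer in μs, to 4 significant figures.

17250 μs

Per-hop transmission t_tx = L/R = 72000/460000000 = 156.522 μs.
Per-hop propagation t_prop = 28600/300000000 = 95.3333 μs.
Pipeline fill: first packet needs 2·t_tx to clear all hops; remaining 107 packets each add one t_tx.
Total = (2+108-1)·t_tx + 2·t_prop = 109·156.522 + 2·95.3333 = 17250 μs.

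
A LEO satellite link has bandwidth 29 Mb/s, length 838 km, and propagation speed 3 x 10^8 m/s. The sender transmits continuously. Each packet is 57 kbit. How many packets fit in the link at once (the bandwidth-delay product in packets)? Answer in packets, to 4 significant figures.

1.421 packets

Propagation delay = 838000 / 300000000 = 0.00279333 s.
BDP = R × t_prop = 29000000 × 0.00279333 = 81006.7 bits.
In packets of 57000 bits: 1.421 packets.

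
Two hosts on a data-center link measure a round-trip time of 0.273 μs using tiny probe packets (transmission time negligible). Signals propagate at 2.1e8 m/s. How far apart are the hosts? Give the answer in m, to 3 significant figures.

28.7 m

One-way propagation = RTT/2 = 0.1365 μs.
d = s × t = 210000000 × 1.365e-07 = 28.7 m.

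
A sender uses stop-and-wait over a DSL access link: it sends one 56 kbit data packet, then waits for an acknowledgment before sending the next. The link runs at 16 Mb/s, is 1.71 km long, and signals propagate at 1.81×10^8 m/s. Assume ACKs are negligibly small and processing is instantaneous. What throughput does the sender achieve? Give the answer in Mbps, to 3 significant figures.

15.9 Mbps

t_tx = L/R = 56000/16000000 = 0.0035 s.
t_prop = 1710/181000000 = 9.44751e-06 s; RTT = 1.8895e-05 s.
Cycle = t_tx + RTT = 0.0035189 s.
Throughput = L / cycle = 56000 / 0.0035189 = 15.9 Mbps.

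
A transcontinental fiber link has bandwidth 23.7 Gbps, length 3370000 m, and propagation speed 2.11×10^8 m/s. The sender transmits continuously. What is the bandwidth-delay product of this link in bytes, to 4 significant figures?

47320000 bytes

Propagation delay = 3370000 / 211000000 = 0.0159716 s.
BDP = R × t_prop = 23700000000 × 0.0159716 = 378526000 bits.
In bytes: 378526000/8 = 47320000 bytes.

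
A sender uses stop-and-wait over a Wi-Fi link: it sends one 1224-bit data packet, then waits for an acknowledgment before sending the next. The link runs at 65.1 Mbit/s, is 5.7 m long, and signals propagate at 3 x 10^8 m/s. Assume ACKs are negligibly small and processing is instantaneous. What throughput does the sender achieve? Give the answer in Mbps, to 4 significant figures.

64.97 Mbps

t_tx = L/R = 1224/6.51e+07 = 1.88018e-05 s.
t_prop = 5.7/300000000 = 1.9e-08 s; RTT = 3.8e-08 s.
Cycle = t_tx + RTT = 1.88398e-05 s.
Throughput = L / cycle = 1224 / 1.88398e-05 = 64.97 Mbps.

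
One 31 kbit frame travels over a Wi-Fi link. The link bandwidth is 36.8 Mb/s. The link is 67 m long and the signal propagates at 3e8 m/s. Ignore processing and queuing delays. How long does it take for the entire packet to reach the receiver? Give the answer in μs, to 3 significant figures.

843 μs

L = 31000 bits.
Transmission delay = L/R = 31000 / 36800000 = 842.391 μs.
Propagation delay = d/s = 67 m / 300000000 m/s = 0.223333 μs.
Total = 843 μs.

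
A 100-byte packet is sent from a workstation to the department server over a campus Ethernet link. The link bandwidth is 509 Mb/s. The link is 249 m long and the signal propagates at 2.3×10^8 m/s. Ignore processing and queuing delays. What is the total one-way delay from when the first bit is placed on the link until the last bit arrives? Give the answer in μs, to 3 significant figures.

L = 100 × 8 = 800 bits.
Transmission delay = L/R = 800 / 509000000 = 1.57171 μs.
Propagation delay = d/s = 249 m / 2.3e+08 m/s = 1.08261 μs.
Total = 2.65 μs.

2.65 μs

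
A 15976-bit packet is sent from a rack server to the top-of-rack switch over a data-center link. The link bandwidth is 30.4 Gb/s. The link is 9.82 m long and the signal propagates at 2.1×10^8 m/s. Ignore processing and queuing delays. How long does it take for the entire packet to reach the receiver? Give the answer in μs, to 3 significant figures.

0.572 μs

Transmission delay = L/R = 15976 / 30400000000 = 0.525526 μs.
Propagation delay = d/s = 9.82 m / 210000000 m/s = 0.0467619 μs.
Total = 0.572 μs.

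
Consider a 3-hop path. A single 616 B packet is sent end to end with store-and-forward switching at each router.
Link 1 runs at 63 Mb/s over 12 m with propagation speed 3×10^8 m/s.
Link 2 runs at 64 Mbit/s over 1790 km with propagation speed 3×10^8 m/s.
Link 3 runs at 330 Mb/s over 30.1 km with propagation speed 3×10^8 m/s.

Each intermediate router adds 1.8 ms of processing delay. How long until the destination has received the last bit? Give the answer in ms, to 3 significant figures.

L = 616 × 8 = 4928 bits.
Transmission delays (L/R per hop): 0.0782222, 0.077, 0.0149333 ms; sum = 0.170156 ms.
Propagation delays (d/s per hop): 4e-05, 5.96667, 0.100333 ms; sum = 6.06704 ms.
Processing at 2 router(s): 2 × 1.8 ms = 3.6 ms.
End-to-end = 9.84 ms.

9.84 ms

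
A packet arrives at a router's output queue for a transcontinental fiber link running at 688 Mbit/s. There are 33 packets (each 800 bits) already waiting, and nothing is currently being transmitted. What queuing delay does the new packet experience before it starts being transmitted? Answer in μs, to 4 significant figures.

38.37 μs

Each queued packet: L/R = 800/688000000 = 1.16279 μs.
33 queued → 38.3721 μs.
Queuing delay = 38.37 μs.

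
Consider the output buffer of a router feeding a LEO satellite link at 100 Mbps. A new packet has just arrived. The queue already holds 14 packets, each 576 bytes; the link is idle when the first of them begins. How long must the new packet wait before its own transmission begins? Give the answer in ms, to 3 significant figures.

0.645 ms

Each queued packet: L/R = 4608/100000000 = 0.04608 ms.
14 queued → 0.64512 ms.
Queuing delay = 0.645 ms.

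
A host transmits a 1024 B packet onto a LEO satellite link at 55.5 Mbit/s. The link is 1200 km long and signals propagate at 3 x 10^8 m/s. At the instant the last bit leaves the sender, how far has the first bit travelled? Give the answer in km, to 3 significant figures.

44.3 km

t_tx = L/R = 8192/55500000 = 0.000147604 s.
Distance = s × t_tx = 300000000 × 0.000147604 = 44.3 km.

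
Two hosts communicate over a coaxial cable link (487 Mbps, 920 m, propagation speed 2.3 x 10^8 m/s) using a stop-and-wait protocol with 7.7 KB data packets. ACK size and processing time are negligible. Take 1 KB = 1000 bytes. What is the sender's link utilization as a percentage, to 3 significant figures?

94.1 %

t_tx = L/R = 61600/487000000 = 0.000126489 s.
t_prop = 920/2.3e+08 = 4e-06 s; RTT = 8e-06 s.
Cycle = t_tx + RTT = 0.000134489 s.
Utilization = t_tx / cycle = 0.000126489/0.000134489 = 94.1 %.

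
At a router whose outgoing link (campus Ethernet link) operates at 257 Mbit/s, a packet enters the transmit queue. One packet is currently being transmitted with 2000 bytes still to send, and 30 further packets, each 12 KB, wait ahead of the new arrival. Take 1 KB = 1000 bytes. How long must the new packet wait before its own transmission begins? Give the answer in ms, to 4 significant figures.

Each queued packet: L/R = 96000/257000000 = 0.373541 ms.
30 queued → 11.2062 ms.
Plus remaining 16000 bits of current packet: 0.0622568 ms.
Queuing delay = 11.27 ms.

11.27 ms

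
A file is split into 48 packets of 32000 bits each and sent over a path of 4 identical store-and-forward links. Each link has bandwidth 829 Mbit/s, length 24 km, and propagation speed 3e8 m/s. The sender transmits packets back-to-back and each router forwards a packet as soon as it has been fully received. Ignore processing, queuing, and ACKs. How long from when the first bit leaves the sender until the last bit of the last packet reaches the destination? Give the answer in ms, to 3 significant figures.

2.29 ms

Per-hop transmission t_tx = L/R = 32000/829000000 = 0.0386007 ms.
Per-hop propagation t_prop = 24000/300000000 = 0.08 ms.
Pipeline fill: first packet needs 4·t_tx to clear all hops; remaining 47 packets each add one t_tx.
Total = (4+48-1)·t_tx + 4·t_prop = 51·0.0386007 + 4·0.08 = 2.29 ms.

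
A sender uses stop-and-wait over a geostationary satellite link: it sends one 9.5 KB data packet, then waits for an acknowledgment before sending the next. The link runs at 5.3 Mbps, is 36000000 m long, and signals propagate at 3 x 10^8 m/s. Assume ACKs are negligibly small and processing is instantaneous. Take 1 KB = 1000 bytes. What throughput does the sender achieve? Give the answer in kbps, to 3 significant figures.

t_tx = L/R = 76000/5300000 = 0.0143396 s.
t_prop = 36000000/300000000 = 0.12 s; RTT = 0.24 s.
Cycle = t_tx + RTT = 0.25434 s.
Throughput = L / cycle = 76000 / 0.25434 = 299 kbps.

299 kbps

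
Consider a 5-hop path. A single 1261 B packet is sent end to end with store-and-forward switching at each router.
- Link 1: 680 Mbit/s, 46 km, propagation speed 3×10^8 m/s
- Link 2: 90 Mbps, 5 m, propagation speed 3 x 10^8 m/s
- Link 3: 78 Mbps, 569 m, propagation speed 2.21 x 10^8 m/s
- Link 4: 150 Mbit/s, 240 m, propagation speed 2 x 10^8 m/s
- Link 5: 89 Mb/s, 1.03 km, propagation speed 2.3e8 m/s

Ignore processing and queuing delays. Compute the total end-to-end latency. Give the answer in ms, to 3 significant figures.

L = 1261 × 8 = 10088 bits.
Transmission delays (L/R per hop): 0.0148353, 0.112089, 0.129333, 0.0672533, 0.113348 ms; sum = 0.436859 ms.
Propagation delays (d/s per hop): 0.153333, 1.66667e-05, 0.00257466, 0.0012, 0.00447826 ms; sum = 0.161603 ms.
End-to-end = 0.598 ms.

0.598 ms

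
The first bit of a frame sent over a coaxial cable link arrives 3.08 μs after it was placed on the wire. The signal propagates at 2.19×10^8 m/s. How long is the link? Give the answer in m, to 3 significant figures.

675 m

d = s × t_prop = 219000000 × 3.08e-06 = 675 m.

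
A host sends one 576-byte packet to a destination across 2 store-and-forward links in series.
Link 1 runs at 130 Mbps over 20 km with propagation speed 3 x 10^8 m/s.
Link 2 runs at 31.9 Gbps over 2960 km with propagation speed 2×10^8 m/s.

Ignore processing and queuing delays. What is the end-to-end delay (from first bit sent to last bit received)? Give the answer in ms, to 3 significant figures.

14.9 ms

L = 576 × 8 = 4608 bits.
Transmission delays (L/R per hop): 0.0354462, 0.000144451 ms; sum = 0.0355906 ms.
Propagation delays (d/s per hop): 0.0666667, 14.8 ms; sum = 14.8667 ms.
End-to-end = 14.9 ms.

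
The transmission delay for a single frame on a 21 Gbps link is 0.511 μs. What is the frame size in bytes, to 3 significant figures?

1340 bytes

L = R × t_tx = 21000000000 b/s × 5.11e-07 s = 10731 bits.
In bytes: 10731 / 8 = 1340 bytes.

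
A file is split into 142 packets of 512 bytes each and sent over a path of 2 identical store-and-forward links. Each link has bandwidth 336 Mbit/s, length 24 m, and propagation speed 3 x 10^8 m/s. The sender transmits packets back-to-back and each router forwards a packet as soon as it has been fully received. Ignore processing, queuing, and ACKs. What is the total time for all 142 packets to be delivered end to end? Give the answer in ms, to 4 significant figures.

Per-hop transmission t_tx = L/R = 4096/336000000 = 0.0121905 ms.
Per-hop propagation t_prop = 24/300000000 = 8e-05 ms.
Pipeline fill: first packet needs 2·t_tx to clear all hops; remaining 141 packets each add one t_tx.
Total = (2+142-1)·t_tx + 2·t_prop = 143·0.0121905 + 2·8e-05 = 1.743 ms.

1.743 ms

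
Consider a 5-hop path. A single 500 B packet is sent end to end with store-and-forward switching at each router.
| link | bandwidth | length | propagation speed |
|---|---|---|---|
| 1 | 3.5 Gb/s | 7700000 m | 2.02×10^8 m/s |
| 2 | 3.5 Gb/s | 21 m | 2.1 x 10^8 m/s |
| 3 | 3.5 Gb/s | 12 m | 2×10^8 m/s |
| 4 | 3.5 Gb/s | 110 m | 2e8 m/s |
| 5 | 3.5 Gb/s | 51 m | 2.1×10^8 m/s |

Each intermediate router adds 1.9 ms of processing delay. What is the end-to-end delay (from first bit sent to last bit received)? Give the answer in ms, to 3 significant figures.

45.7 ms

L = 500 × 8 = 4000 bits.
Transmission delay per hop = L/R = 4000/3500000000 = 0.00114286 ms; 5 hops → 0.00571429 ms.
Propagation delays (d/s per hop): 38.1188, 0.0001, 6e-05, 0.00055, 0.000242857 ms; sum = 38.1198 ms.
Processing at 4 router(s): 4 × 1.9 ms = 7.6 ms.
End-to-end = 45.7 ms.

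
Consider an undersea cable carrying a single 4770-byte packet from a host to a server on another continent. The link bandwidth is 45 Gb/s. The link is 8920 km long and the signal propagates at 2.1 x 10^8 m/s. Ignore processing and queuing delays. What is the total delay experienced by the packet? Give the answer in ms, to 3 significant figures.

L = 4770 × 8 = 38160 bits.
Transmission delay = L/R = 38160 / 45000000000 = 0.000848 ms.
Propagation delay = d/s = 8920000 m / 210000000 m/s = 42.4762 ms.
Total = 42.5 ms.

42.5 ms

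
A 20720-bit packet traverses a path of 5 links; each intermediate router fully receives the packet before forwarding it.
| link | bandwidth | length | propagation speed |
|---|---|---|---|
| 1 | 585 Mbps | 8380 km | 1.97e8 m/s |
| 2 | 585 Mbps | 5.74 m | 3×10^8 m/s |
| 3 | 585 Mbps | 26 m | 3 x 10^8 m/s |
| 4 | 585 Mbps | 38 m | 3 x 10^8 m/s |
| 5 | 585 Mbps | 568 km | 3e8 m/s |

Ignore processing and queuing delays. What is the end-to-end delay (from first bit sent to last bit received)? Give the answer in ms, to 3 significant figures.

44.6 ms

Transmission delay per hop = L/R = 20720/585000000 = 0.0354188 ms; 5 hops → 0.177094 ms.
Propagation delays (d/s per hop): 42.5381, 1.91333e-05, 8.66667e-05, 0.000126667, 1.89333 ms; sum = 44.4316 ms.
End-to-end = 44.6 ms.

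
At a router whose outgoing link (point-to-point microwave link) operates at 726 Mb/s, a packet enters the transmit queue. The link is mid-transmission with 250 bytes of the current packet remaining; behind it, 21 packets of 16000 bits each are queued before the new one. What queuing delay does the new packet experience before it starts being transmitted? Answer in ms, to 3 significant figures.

0.466 ms

Each queued packet: L/R = 16000/726000000 = 0.0220386 ms.
21 queued → 0.46281 ms.
Plus remaining 2000 bits of current packet: 0.00275482 ms.
Queuing delay = 0.466 ms.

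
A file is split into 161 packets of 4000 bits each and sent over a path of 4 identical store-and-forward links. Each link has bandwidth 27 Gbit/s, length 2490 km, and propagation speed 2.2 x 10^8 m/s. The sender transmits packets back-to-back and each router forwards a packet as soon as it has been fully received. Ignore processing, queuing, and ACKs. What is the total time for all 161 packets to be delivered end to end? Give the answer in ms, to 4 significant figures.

45.30 ms

Per-hop transmission t_tx = L/R = 4000/27000000000 = 0.000148148 ms.
Per-hop propagation t_prop = 2490000/2.2e+08 = 11.3182 ms.
Pipeline fill: first packet needs 4·t_tx to clear all hops; remaining 160 packets each add one t_tx.
Total = (4+161-1)·t_tx + 4·t_prop = 164·0.000148148 + 4·11.3182 = 45.30 ms.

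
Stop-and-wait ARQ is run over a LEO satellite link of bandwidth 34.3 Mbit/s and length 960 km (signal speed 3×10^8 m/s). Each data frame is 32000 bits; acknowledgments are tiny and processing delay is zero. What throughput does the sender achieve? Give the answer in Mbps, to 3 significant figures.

t_tx = L/R = 32000/34300000 = 0.000932945 s.
t_prop = 960000/300000000 = 0.0032 s; RTT = 0.0064 s.
Cycle = t_tx + RTT = 0.00733294 s.
Throughput = L / cycle = 32000 / 0.00733294 = 4.36 Mbps.

4.36 Mbps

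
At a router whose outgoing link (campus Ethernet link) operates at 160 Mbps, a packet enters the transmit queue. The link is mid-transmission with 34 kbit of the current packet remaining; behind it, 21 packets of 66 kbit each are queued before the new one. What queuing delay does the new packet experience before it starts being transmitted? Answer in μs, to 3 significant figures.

8880 μs

Each queued packet: L/R = 66000/160000000 = 412.5 μs.
21 queued → 8662.5 μs.
Plus remaining 34000 bits of current packet: 212.5 μs.
Queuing delay = 8880 μs.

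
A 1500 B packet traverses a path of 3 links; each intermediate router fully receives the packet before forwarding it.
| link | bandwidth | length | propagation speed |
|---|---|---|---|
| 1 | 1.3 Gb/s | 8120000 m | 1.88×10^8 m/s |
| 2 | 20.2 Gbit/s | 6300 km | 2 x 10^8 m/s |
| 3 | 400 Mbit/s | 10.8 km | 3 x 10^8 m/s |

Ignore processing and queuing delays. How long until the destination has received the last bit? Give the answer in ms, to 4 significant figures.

74.77 ms

L = 1500 × 8 = 12000 bits.
Transmission delays (L/R per hop): 0.00923077, 0.000594059, 0.03 ms; sum = 0.0398248 ms.
Propagation delays (d/s per hop): 43.1915, 31.5, 0.036 ms; sum = 74.7275 ms.
End-to-end = 74.77 ms.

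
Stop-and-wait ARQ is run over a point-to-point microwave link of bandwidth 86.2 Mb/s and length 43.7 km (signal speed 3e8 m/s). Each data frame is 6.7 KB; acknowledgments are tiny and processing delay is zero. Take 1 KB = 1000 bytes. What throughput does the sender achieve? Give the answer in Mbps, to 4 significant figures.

58.70 Mbps

t_tx = L/R = 53600/86200000 = 0.00062181 s.
t_prop = 43700/300000000 = 0.000145667 s; RTT = 0.000291333 s.
Cycle = t_tx + RTT = 0.000913143 s.
Throughput = L / cycle = 53600 / 0.000913143 = 58.70 Mbps.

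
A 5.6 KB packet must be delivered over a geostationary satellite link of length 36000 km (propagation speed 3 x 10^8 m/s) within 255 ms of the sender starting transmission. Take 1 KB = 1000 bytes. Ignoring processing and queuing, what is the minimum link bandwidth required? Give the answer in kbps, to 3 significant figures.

L = 44800 bits.
Propagation delay = 36000000 / 300000000 = 120 ms.
Transmission budget = 255 − 120 = 135 ms.
R ≥ L / t_tx = 44800 bits / 0.135 s = 332 kbps.

332 kbps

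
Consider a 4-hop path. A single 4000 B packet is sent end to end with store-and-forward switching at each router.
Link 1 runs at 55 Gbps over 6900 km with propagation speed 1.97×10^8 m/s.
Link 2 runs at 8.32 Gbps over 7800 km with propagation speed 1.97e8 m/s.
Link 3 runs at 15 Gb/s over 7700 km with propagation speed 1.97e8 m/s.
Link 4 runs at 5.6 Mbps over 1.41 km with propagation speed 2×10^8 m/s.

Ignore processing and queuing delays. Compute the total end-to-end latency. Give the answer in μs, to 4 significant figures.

119400 μs

L = 4000 × 8 = 32000 bits.
Transmission delays (L/R per hop): 0.581818, 3.84615, 2.13333, 5714.29 μs; sum = 5720.85 μs.
Propagation delays (d/s per hop): 35025.4, 39593.9, 39086.3, 7.05 μs; sum = 113713 μs.
End-to-end = 119400 μs.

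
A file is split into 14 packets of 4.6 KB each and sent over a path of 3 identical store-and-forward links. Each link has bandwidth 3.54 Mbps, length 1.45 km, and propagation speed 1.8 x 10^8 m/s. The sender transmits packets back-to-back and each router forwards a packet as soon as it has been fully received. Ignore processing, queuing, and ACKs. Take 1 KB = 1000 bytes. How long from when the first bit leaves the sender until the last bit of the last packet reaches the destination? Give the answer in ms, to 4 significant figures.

166.4 ms

Per-hop transmission t_tx = L/R = 36800/3540000 = 10.3955 ms.
Per-hop propagation t_prop = 1450/180000000 = 0.00805556 ms.
Pipeline fill: first packet needs 3·t_tx to clear all hops; remaining 13 packets each add one t_tx.
Total = (3+14-1)·t_tx + 3·t_prop = 16·10.3955 + 3·0.00805556 = 166.4 ms.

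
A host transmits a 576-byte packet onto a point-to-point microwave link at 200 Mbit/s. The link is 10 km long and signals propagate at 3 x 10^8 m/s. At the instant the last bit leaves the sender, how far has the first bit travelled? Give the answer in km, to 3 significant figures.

t_tx = L/R = 4608/200000000 = 2.304e-05 s.
Distance = s × t_tx = 300000000 × 2.304e-05 = 6.91 km.

6.91 km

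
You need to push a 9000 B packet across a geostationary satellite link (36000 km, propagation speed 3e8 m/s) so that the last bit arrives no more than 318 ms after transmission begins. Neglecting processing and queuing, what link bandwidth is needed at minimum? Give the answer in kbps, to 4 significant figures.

L = 72000 bits.
Propagation delay = 36000000 / 300000000 = 120 ms.
Transmission budget = 318 − 120 = 198 ms.
R ≥ L / t_tx = 72000 bits / 0.198 s = 363.6 kbps.

363.6 kbps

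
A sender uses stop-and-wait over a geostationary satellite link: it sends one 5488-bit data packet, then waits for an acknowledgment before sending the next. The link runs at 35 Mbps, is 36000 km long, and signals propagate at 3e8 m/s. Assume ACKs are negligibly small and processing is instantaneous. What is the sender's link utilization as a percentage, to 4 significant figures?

t_tx = L/R = 5488/35000000 = 0.0001568 s.
t_prop = 36000000/300000000 = 0.12 s; RTT = 0.24 s.
Cycle = t_tx + RTT = 0.240157 s.
Utilization = t_tx / cycle = 0.0001568/0.240157 = 0.06529 %.

0.06529 %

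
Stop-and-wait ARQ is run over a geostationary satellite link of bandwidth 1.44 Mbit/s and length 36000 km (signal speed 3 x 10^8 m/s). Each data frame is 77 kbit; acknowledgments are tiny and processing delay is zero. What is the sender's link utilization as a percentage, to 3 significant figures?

t_tx = L/R = 77000/1440000 = 0.0534722 s.
t_prop = 36000000/300000000 = 0.12 s; RTT = 0.24 s.
Cycle = t_tx + RTT = 0.293472 s.
Utilization = t_tx / cycle = 0.0534722/0.293472 = 18.2 %.

18.2 %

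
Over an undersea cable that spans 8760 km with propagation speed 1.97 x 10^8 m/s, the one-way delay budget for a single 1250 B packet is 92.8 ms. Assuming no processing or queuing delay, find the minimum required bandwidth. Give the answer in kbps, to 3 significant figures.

L = 10000 bits.
Propagation delay = 8760000 / 197000000 = 44.467 ms.
Transmission budget = 92.8 − 44.467 = 48.333 ms.
R ≥ L / t_tx = 10000 bits / 0.048333 s = 207 kbps.

207 kbps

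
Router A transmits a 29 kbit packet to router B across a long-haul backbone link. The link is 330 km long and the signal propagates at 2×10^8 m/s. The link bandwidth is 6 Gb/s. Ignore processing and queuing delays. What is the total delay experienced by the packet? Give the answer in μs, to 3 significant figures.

L = 29000 bits.
Transmission delay = L/R = 29000 / 6000000000 = 4.83333 μs.
Propagation delay = d/s = 330000 m / 200000000 m/s = 1650 μs.
Total = 1650 μs.

1650 μs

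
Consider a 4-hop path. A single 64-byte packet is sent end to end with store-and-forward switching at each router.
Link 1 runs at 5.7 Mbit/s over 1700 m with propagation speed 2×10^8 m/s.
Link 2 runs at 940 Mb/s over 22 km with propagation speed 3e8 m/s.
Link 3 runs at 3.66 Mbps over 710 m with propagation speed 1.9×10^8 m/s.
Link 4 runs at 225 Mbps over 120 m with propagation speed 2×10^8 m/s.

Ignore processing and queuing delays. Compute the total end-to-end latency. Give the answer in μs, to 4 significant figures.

318.7 μs

L = 64 × 8 = 512 bits.
Transmission delays (L/R per hop): 89.8246, 0.544681, 139.891, 2.27556 μs; sum = 232.536 μs.
Propagation delays (d/s per hop): 8.5, 73.3333, 3.73684, 0.6 μs; sum = 86.1702 μs.
End-to-end = 318.7 μs.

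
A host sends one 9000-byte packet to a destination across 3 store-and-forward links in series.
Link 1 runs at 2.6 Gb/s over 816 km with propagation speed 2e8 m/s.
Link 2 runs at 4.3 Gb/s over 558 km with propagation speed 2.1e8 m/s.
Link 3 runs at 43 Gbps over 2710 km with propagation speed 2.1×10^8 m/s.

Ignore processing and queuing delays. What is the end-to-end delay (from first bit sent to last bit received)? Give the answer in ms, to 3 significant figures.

19.7 ms

L = 9000 × 8 = 72000 bits.
Transmission delays (L/R per hop): 0.0276923, 0.0167442, 0.00167442 ms; sum = 0.0461109 ms.
Propagation delays (d/s per hop): 4.08, 2.65714, 12.9048 ms; sum = 19.6419 ms.
End-to-end = 19.7 ms.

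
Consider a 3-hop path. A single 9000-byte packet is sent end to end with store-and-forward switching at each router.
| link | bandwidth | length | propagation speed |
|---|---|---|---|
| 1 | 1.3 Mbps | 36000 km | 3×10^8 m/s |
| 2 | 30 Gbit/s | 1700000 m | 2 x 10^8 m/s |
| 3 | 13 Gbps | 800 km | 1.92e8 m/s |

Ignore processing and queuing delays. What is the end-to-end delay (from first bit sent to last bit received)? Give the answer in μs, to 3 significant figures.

L = 9000 × 8 = 72000 bits.
Transmission delays (L/R per hop): 55384.6, 2.4, 5.53846 μs; sum = 55392.6 μs.
Propagation delays (d/s per hop): 120000, 8500, 4166.67 μs; sum = 132667 μs.
End-to-end = 188000 μs.

188000 μs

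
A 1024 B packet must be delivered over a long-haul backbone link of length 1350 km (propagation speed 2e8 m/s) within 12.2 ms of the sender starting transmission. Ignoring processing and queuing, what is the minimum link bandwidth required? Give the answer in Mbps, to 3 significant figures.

L = 8192 bits.
Propagation delay = 1350000 / 200000000 = 6.75 ms.
Transmission budget = 12.2 − 6.75 = 5.45 ms.
R ≥ L / t_tx = 8192 bits / 0.00545 s = 1.50 Mbps.

1.50 Mbps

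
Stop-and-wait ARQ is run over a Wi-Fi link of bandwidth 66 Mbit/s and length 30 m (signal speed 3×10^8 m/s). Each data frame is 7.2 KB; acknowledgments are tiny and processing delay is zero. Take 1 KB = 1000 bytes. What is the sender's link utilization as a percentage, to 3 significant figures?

t_tx = L/R = 57600/66000000 = 0.000872727 s.
t_prop = 30/300000000 = 1e-07 s; RTT = 2e-07 s.
Cycle = t_tx + RTT = 0.000872927 s.
Utilization = t_tx / cycle = 0.000872727/0.000872927 = 100 %.

100 %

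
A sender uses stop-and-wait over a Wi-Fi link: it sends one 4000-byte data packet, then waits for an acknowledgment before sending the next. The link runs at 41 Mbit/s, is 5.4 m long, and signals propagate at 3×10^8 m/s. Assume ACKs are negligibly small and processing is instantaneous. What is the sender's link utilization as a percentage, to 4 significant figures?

t_tx = L/R = 32000/41000000 = 0.000780488 s.
t_prop = 5.4/300000000 = 1.8e-08 s; RTT = 3.6e-08 s.
Cycle = t_tx + RTT = 0.000780524 s.
Utilization = t_tx / cycle = 0.000780488/0.000780524 = 100.0 %.

100.0 %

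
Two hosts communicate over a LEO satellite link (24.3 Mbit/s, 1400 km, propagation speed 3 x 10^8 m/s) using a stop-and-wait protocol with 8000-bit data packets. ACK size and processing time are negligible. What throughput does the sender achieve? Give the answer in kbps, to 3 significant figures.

t_tx = L/R = 8000/24300000 = 0.000329218 s.
t_prop = 1400000/300000000 = 0.00466667 s; RTT = 0.00933333 s.
Cycle = t_tx + RTT = 0.00966255 s.
Throughput = L / cycle = 8000 / 0.00966255 = 828 kbps.

828 kbps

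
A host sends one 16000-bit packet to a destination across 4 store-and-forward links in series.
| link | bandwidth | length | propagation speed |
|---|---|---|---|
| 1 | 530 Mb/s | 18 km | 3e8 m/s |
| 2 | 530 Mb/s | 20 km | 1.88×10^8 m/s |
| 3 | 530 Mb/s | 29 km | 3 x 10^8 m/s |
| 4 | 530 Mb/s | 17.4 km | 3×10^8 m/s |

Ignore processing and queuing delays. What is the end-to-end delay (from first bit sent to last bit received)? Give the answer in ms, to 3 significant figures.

0.442 ms

Transmission delay per hop = L/R = 16000/530000000 = 0.0301887 ms; 4 hops → 0.120755 ms.
Propagation delays (d/s per hop): 0.06, 0.106383, 0.0966667, 0.058 ms; sum = 0.32105 ms.
End-to-end = 0.442 ms.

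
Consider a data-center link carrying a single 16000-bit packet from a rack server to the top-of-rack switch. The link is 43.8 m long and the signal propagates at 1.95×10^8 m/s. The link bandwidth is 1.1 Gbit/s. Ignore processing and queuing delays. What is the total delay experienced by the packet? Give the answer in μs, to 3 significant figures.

Transmission delay = L/R = 16000 / 1100000000 = 14.5455 μs.
Propagation delay = d/s = 43.8 m / 195000000 m/s = 0.224615 μs.
Total = 14.8 μs.

14.8 μs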